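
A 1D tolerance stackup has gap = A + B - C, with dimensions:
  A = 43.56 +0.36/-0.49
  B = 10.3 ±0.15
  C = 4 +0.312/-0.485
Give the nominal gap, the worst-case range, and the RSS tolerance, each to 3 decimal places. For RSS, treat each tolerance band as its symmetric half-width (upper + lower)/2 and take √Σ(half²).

nominal=49.860 wc=[48.908,50.855] rss=0.602

Stack each dimension's contribution:
  +A: nom +43.560 → Σnom=43.560; wc +0.360/-0.490 → slack +0.360/-0.490; half-tol=0.425, Σhalf²=0.180625
  +B: nom +10.300 → Σnom=53.860; wc +0.150/-0.150 → slack +0.510/-0.640; half-tol=0.150, Σhalf²=0.203125
  -C: nom -4.000 → Σnom=49.860; wc +0.485/-0.312 → slack +0.995/-0.952; half-tol=0.398, Σhalf²=0.361927
Nominal = 49.860. Worst-case = [49.860 - 0.952, 49.860 + 0.995] = [48.908, 50.855]. RSS = √0.361927 = 0.602.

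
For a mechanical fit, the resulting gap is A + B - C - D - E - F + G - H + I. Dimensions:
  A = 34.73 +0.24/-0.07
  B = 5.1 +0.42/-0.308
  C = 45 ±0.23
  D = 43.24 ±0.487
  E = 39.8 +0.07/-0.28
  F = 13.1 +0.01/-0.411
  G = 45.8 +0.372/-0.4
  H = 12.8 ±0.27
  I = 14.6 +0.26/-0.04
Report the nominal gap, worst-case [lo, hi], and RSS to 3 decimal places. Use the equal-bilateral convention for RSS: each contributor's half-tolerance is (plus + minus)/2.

nominal=-53.710 wc=[-55.595,-50.740] rss=0.875

Stack each dimension's contribution:
  +A: nom +34.730 → Σnom=34.730; wc +0.240/-0.070 → slack +0.240/-0.070; half-tol=0.155, Σhalf²=0.024025
  +B: nom +5.100 → Σnom=39.830; wc +0.420/-0.308 → slack +0.660/-0.378; half-tol=0.364, Σhalf²=0.156521
  -C: nom -45.000 → Σnom=-5.170; wc +0.230/-0.230 → slack +0.890/-0.608; half-tol=0.230, Σhalf²=0.209421
  -D: nom -43.240 → Σnom=-48.410; wc +0.487/-0.487 → slack +1.377/-1.095; half-tol=0.487, Σhalf²=0.446590
  -E: nom -39.800 → Σnom=-88.210; wc +0.280/-0.070 → slack +1.657/-1.165; half-tol=0.175, Σhalf²=0.477215
  -F: nom -13.100 → Σnom=-101.310; wc +0.411/-0.010 → slack +2.068/-1.175; half-tol=0.210, Σhalf²=0.521525
  +G: nom +45.800 → Σnom=-55.510; wc +0.372/-0.400 → slack +2.440/-1.575; half-tol=0.386, Σhalf²=0.670521
  -H: nom -12.800 → Σnom=-68.310; wc +0.270/-0.270 → slack +2.710/-1.845; half-tol=0.270, Σhalf²=0.743421
  +I: nom +14.600 → Σnom=-53.710; wc +0.260/-0.040 → slack +2.970/-1.885; half-tol=0.150, Σhalf²=0.765921
Nominal = -53.710. Worst-case = [-53.710 - 1.885, -53.710 + 2.970] = [-55.595, -50.740]. RSS = √0.765921 = 0.875.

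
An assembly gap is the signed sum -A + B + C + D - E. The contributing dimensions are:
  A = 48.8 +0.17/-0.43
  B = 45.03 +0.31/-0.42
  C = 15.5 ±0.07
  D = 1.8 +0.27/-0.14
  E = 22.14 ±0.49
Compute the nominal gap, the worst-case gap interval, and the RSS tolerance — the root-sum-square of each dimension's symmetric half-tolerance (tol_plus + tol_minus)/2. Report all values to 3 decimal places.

Stack each dimension's contribution:
  -A: nom -48.800 → Σnom=-48.800; wc +0.430/-0.170 → slack +0.430/-0.170; half-tol=0.300, Σhalf²=0.090000
  +B: nom +45.030 → Σnom=-3.770; wc +0.310/-0.420 → slack +0.740/-0.590; half-tol=0.365, Σhalf²=0.223225
  +C: nom +15.500 → Σnom=11.730; wc +0.070/-0.070 → slack +0.810/-0.660; half-tol=0.070, Σhalf²=0.228125
  +D: nom +1.800 → Σnom=13.530; wc +0.270/-0.140 → slack +1.080/-0.800; half-tol=0.205, Σhalf²=0.270150
  -E: nom -22.140 → Σnom=-8.610; wc +0.490/-0.490 → slack +1.570/-1.290; half-tol=0.490, Σhalf²=0.510250
Nominal = -8.610. Worst-case = [-8.610 - 1.290, -8.610 + 1.570] = [-9.900, -7.040]. RSS = √0.510250 = 0.714.

nominal=-8.610 wc=[-9.900,-7.040] rss=0.714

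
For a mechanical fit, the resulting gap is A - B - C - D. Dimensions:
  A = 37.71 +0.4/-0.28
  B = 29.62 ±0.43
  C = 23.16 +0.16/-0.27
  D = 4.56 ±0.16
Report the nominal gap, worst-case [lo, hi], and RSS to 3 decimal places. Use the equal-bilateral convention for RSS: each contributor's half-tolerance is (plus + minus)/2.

Stack each dimension's contribution:
  +A: nom +37.710 → Σnom=37.710; wc +0.400/-0.280 → slack +0.400/-0.280; half-tol=0.340, Σhalf²=0.115600
  -B: nom -29.620 → Σnom=8.090; wc +0.430/-0.430 → slack +0.830/-0.710; half-tol=0.430, Σhalf²=0.300500
  -C: nom -23.160 → Σnom=-15.070; wc +0.270/-0.160 → slack +1.100/-0.870; half-tol=0.215, Σhalf²=0.346725
  -D: nom -4.560 → Σnom=-19.630; wc +0.160/-0.160 → slack +1.260/-1.030; half-tol=0.160, Σhalf²=0.372325
Nominal = -19.630. Worst-case = [-19.630 - 1.030, -19.630 + 1.260] = [-20.660, -18.370]. RSS = √0.372325 = 0.610.

nominal=-19.630 wc=[-20.660,-18.370] rss=0.610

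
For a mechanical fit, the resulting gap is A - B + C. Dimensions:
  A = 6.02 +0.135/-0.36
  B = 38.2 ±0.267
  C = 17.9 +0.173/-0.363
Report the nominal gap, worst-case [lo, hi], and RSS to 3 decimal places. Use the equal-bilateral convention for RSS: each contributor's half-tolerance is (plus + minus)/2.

Stack each dimension's contribution:
  +A: nom +6.020 → Σnom=6.020; wc +0.135/-0.360 → slack +0.135/-0.360; half-tol=0.247, Σhalf²=0.061256
  -B: nom -38.200 → Σnom=-32.180; wc +0.267/-0.267 → slack +0.402/-0.627; half-tol=0.267, Σhalf²=0.132545
  +C: nom +17.900 → Σnom=-14.280; wc +0.173/-0.363 → slack +0.575/-0.990; half-tol=0.268, Σhalf²=0.204369
Nominal = -14.280. Worst-case = [-14.280 - 0.990, -14.280 + 0.575] = [-15.270, -13.705]. RSS = √0.204369 = 0.452.

nominal=-14.280 wc=[-15.270,-13.705] rss=0.452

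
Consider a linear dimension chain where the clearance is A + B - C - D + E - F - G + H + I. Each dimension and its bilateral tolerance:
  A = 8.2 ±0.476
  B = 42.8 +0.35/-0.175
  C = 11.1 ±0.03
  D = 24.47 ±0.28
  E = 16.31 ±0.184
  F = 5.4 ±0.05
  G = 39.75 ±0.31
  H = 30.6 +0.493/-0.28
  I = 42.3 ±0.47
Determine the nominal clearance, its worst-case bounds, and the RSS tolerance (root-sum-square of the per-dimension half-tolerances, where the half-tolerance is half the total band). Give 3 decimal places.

nominal=59.490 wc=[57.235,62.133] rss=0.937

Stack each dimension's contribution:
  +A: nom +8.200 → Σnom=8.200; wc +0.476/-0.476 → slack +0.476/-0.476; half-tol=0.476, Σhalf²=0.226576
  +B: nom +42.800 → Σnom=51.000; wc +0.350/-0.175 → slack +0.826/-0.651; half-tol=0.262, Σhalf²=0.295482
  -C: nom -11.100 → Σnom=39.900; wc +0.030/-0.030 → slack +0.856/-0.681; half-tol=0.030, Σhalf²=0.296382
  -D: nom -24.470 → Σnom=15.430; wc +0.280/-0.280 → slack +1.136/-0.961; half-tol=0.280, Σhalf²=0.374782
  +E: nom +16.310 → Σnom=31.740; wc +0.184/-0.184 → slack +1.320/-1.145; half-tol=0.184, Σhalf²=0.408638
  -F: nom -5.400 → Σnom=26.340; wc +0.050/-0.050 → slack +1.370/-1.195; half-tol=0.050, Σhalf²=0.411138
  -G: nom -39.750 → Σnom=-13.410; wc +0.310/-0.310 → slack +1.680/-1.505; half-tol=0.310, Σhalf²=0.507238
  +H: nom +30.600 → Σnom=17.190; wc +0.493/-0.280 → slack +2.173/-1.785; half-tol=0.387, Σhalf²=0.656621
  +I: nom +42.300 → Σnom=59.490; wc +0.470/-0.470 → slack +2.643/-2.255; half-tol=0.470, Σhalf²=0.877521
Nominal = 59.490. Worst-case = [59.490 - 2.255, 59.490 + 2.643] = [57.235, 62.133]. RSS = √0.877521 = 0.937.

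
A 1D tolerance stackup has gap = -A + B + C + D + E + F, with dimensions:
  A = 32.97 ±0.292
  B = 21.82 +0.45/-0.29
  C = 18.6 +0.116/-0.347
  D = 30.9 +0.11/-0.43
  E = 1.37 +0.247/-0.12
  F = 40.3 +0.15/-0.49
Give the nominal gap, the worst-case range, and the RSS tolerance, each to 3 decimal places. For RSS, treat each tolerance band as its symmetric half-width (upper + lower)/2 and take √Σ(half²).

Stack each dimension's contribution:
  -A: nom -32.970 → Σnom=-32.970; wc +0.292/-0.292 → slack +0.292/-0.292; half-tol=0.292, Σhalf²=0.085264
  +B: nom +21.820 → Σnom=-11.150; wc +0.450/-0.290 → slack +0.742/-0.582; half-tol=0.370, Σhalf²=0.222164
  +C: nom +18.600 → Σnom=7.450; wc +0.116/-0.347 → slack +0.858/-0.929; half-tol=0.231, Σhalf²=0.275756
  +D: nom +30.900 → Σnom=38.350; wc +0.110/-0.430 → slack +0.968/-1.359; half-tol=0.270, Σhalf²=0.348656
  +E: nom +1.370 → Σnom=39.720; wc +0.247/-0.120 → slack +1.215/-1.479; half-tol=0.183, Σhalf²=0.382329
  +F: nom +40.300 → Σnom=80.020; wc +0.150/-0.490 → slack +1.365/-1.969; half-tol=0.320, Σhalf²=0.484729
Nominal = 80.020. Worst-case = [80.020 - 1.969, 80.020 + 1.365] = [78.051, 81.385]. RSS = √0.484729 = 0.696.

nominal=80.020 wc=[78.051,81.385] rss=0.696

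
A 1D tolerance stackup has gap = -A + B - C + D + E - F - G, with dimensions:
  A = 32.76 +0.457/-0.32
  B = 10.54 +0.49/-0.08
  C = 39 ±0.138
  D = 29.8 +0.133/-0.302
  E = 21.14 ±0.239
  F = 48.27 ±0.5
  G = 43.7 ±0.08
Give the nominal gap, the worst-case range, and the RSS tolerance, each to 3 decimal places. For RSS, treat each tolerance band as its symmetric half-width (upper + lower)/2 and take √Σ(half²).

Stack each dimension's contribution:
  -A: nom -32.760 → Σnom=-32.760; wc +0.320/-0.457 → slack +0.320/-0.457; half-tol=0.389, Σhalf²=0.150932
  +B: nom +10.540 → Σnom=-22.220; wc +0.490/-0.080 → slack +0.810/-0.537; half-tol=0.285, Σhalf²=0.232157
  -C: nom -39.000 → Σnom=-61.220; wc +0.138/-0.138 → slack +0.948/-0.675; half-tol=0.138, Σhalf²=0.251201
  +D: nom +29.800 → Σnom=-31.420; wc +0.133/-0.302 → slack +1.081/-0.977; half-tol=0.217, Σhalf²=0.298507
  +E: nom +21.140 → Σnom=-10.280; wc +0.239/-0.239 → slack +1.320/-1.216; half-tol=0.239, Σhalf²=0.355628
  -F: nom -48.270 → Σnom=-58.550; wc +0.500/-0.500 → slack +1.820/-1.716; half-tol=0.500, Σhalf²=0.605628
  -G: nom -43.700 → Σnom=-102.250; wc +0.080/-0.080 → slack +1.900/-1.796; half-tol=0.080, Σhalf²=0.612028
Nominal = -102.250. Worst-case = [-102.250 - 1.796, -102.250 + 1.900] = [-104.046, -100.350]. RSS = √0.612028 = 0.782.

nominal=-102.250 wc=[-104.046,-100.350] rss=0.782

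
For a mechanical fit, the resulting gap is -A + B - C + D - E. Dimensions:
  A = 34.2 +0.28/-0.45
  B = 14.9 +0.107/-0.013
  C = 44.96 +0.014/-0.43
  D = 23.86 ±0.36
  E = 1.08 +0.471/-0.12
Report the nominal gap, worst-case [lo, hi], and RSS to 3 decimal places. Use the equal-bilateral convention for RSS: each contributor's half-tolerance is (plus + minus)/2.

nominal=-41.480 wc=[-42.618,-40.013] rss=0.635

Stack each dimension's contribution:
  -A: nom -34.200 → Σnom=-34.200; wc +0.450/-0.280 → slack +0.450/-0.280; half-tol=0.365, Σhalf²=0.133225
  +B: nom +14.900 → Σnom=-19.300; wc +0.107/-0.013 → slack +0.557/-0.293; half-tol=0.060, Σhalf²=0.136825
  -C: nom -44.960 → Σnom=-64.260; wc +0.430/-0.014 → slack +0.987/-0.307; half-tol=0.222, Σhalf²=0.186109
  +D: nom +23.860 → Σnom=-40.400; wc +0.360/-0.360 → slack +1.347/-0.667; half-tol=0.360, Σhalf²=0.315709
  -E: nom -1.080 → Σnom=-41.480; wc +0.120/-0.471 → slack +1.467/-1.138; half-tol=0.295, Σhalf²=0.403029
Nominal = -41.480. Worst-case = [-41.480 - 1.138, -41.480 + 1.467] = [-42.618, -40.013]. RSS = √0.403029 = 0.635.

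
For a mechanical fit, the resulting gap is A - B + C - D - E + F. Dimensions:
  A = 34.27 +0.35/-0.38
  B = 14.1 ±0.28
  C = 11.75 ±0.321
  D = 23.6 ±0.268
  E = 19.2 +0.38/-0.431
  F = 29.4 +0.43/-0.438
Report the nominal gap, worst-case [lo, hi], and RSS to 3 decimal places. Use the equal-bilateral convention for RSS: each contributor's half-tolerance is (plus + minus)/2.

Stack each dimension's contribution:
  +A: nom +34.270 → Σnom=34.270; wc +0.350/-0.380 → slack +0.350/-0.380; half-tol=0.365, Σhalf²=0.133225
  -B: nom -14.100 → Σnom=20.170; wc +0.280/-0.280 → slack +0.630/-0.660; half-tol=0.280, Σhalf²=0.211625
  +C: nom +11.750 → Σnom=31.920; wc +0.321/-0.321 → slack +0.951/-0.981; half-tol=0.321, Σhalf²=0.314666
  -D: nom -23.600 → Σnom=8.320; wc +0.268/-0.268 → slack +1.219/-1.249; half-tol=0.268, Σhalf²=0.386490
  -E: nom -19.200 → Σnom=-10.880; wc +0.431/-0.380 → slack +1.650/-1.629; half-tol=0.405, Σhalf²=0.550920
  +F: nom +29.400 → Σnom=18.520; wc +0.430/-0.438 → slack +2.080/-2.067; half-tol=0.434, Σhalf²=0.739276
Nominal = 18.520. Worst-case = [18.520 - 2.067, 18.520 + 2.080] = [16.453, 20.600]. RSS = √0.739276 = 0.860.

nominal=18.520 wc=[16.453,20.600] rss=0.860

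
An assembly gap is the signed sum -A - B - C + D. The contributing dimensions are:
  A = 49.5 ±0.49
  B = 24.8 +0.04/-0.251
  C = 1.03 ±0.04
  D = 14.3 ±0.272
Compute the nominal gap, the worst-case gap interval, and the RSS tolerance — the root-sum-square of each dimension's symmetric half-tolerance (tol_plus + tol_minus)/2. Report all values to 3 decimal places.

nominal=-61.030 wc=[-61.872,-59.977] rss=0.580

Stack each dimension's contribution:
  -A: nom -49.500 → Σnom=-49.500; wc +0.490/-0.490 → slack +0.490/-0.490; half-tol=0.490, Σhalf²=0.240100
  -B: nom -24.800 → Σnom=-74.300; wc +0.251/-0.040 → slack +0.741/-0.530; half-tol=0.145, Σhalf²=0.261270
  -C: nom -1.030 → Σnom=-75.330; wc +0.040/-0.040 → slack +0.781/-0.570; half-tol=0.040, Σhalf²=0.262870
  +D: nom +14.300 → Σnom=-61.030; wc +0.272/-0.272 → slack +1.053/-0.842; half-tol=0.272, Σhalf²=0.336854
Nominal = -61.030. Worst-case = [-61.030 - 0.842, -61.030 + 1.053] = [-61.872, -59.977]. RSS = √0.336854 = 0.580.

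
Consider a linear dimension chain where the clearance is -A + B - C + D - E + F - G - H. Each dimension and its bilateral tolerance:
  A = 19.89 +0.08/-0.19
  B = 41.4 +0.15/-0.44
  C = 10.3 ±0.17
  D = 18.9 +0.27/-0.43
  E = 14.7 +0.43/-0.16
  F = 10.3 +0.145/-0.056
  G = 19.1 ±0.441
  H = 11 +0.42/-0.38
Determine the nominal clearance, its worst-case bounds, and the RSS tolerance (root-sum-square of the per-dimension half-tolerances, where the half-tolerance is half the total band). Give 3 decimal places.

nominal=-4.390 wc=[-6.857,-2.484] rss=0.842

Stack each dimension's contribution:
  -A: nom -19.890 → Σnom=-19.890; wc +0.190/-0.080 → slack +0.190/-0.080; half-tol=0.135, Σhalf²=0.018225
  +B: nom +41.400 → Σnom=21.510; wc +0.150/-0.440 → slack +0.340/-0.520; half-tol=0.295, Σhalf²=0.105250
  -C: nom -10.300 → Σnom=11.210; wc +0.170/-0.170 → slack +0.510/-0.690; half-tol=0.170, Σhalf²=0.134150
  +D: nom +18.900 → Σnom=30.110; wc +0.270/-0.430 → slack +0.780/-1.120; half-tol=0.350, Σhalf²=0.256650
  -E: nom -14.700 → Σnom=15.410; wc +0.160/-0.430 → slack +0.940/-1.550; half-tol=0.295, Σhalf²=0.343675
  +F: nom +10.300 → Σnom=25.710; wc +0.145/-0.056 → slack +1.085/-1.606; half-tol=0.100, Σhalf²=0.353775
  -G: nom -19.100 → Σnom=6.610; wc +0.441/-0.441 → slack +1.526/-2.047; half-tol=0.441, Σhalf²=0.548256
  -H: nom -11.000 → Σnom=-4.390; wc +0.380/-0.420 → slack +1.906/-2.467; half-tol=0.400, Σhalf²=0.708256
Nominal = -4.390. Worst-case = [-4.390 - 2.467, -4.390 + 1.906] = [-6.857, -2.484]. RSS = √0.708256 = 0.842.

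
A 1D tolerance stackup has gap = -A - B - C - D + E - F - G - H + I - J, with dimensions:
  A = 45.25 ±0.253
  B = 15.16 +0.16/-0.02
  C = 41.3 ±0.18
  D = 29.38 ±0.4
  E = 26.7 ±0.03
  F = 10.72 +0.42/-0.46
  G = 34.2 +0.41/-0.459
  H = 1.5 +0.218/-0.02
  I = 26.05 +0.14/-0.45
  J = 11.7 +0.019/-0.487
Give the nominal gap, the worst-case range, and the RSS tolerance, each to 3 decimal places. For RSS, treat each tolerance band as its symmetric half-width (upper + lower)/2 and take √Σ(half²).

nominal=-136.460 wc=[-139.000,-134.011] rss=0.902

Stack each dimension's contribution:
  -A: nom -45.250 → Σnom=-45.250; wc +0.253/-0.253 → slack +0.253/-0.253; half-tol=0.253, Σhalf²=0.064009
  -B: nom -15.160 → Σnom=-60.410; wc +0.020/-0.160 → slack +0.273/-0.413; half-tol=0.090, Σhalf²=0.072109
  -C: nom -41.300 → Σnom=-101.710; wc +0.180/-0.180 → slack +0.453/-0.593; half-tol=0.180, Σhalf²=0.104509
  -D: nom -29.380 → Σnom=-131.090; wc +0.400/-0.400 → slack +0.853/-0.993; half-tol=0.400, Σhalf²=0.264509
  +E: nom +26.700 → Σnom=-104.390; wc +0.030/-0.030 → slack +0.883/-1.023; half-tol=0.030, Σhalf²=0.265409
  -F: nom -10.720 → Σnom=-115.110; wc +0.460/-0.420 → slack +1.343/-1.443; half-tol=0.440, Σhalf²=0.459009
  -G: nom -34.200 → Σnom=-149.310; wc +0.459/-0.410 → slack +1.802/-1.853; half-tol=0.434, Σhalf²=0.647799
  -H: nom -1.500 → Σnom=-150.810; wc +0.020/-0.218 → slack +1.822/-2.071; half-tol=0.119, Σhalf²=0.661960
  +I: nom +26.050 → Σnom=-124.760; wc +0.140/-0.450 → slack +1.962/-2.521; half-tol=0.295, Σhalf²=0.748985
  -J: nom -11.700 → Σnom=-136.460; wc +0.487/-0.019 → slack +2.449/-2.540; half-tol=0.253, Σhalf²=0.812994
Nominal = -136.460. Worst-case = [-136.460 - 2.540, -136.460 + 2.449] = [-139.000, -134.011]. RSS = √0.812994 = 0.902.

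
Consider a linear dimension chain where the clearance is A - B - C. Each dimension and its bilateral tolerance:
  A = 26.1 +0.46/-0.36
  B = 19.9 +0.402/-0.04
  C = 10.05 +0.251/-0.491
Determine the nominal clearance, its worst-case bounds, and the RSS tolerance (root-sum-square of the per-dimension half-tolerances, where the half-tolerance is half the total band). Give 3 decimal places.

nominal=-3.850 wc=[-4.863,-2.859] rss=0.595

Stack each dimension's contribution:
  +A: nom +26.100 → Σnom=26.100; wc +0.460/-0.360 → slack +0.460/-0.360; half-tol=0.410, Σhalf²=0.168100
  -B: nom -19.900 → Σnom=6.200; wc +0.040/-0.402 → slack +0.500/-0.762; half-tol=0.221, Σhalf²=0.216941
  -C: nom -10.050 → Σnom=-3.850; wc +0.491/-0.251 → slack +0.991/-1.013; half-tol=0.371, Σhalf²=0.354582
Nominal = -3.850. Worst-case = [-3.850 - 1.013, -3.850 + 0.991] = [-4.863, -2.859]. RSS = √0.354582 = 0.595.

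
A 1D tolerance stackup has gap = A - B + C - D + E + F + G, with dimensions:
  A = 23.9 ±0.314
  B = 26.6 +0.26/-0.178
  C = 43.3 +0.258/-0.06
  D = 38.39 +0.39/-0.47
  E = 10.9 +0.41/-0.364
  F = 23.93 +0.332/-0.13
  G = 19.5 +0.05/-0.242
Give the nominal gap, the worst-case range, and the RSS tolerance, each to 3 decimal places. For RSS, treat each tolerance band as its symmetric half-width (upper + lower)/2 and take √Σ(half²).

Stack each dimension's contribution:
  +A: nom +23.900 → Σnom=23.900; wc +0.314/-0.314 → slack +0.314/-0.314; half-tol=0.314, Σhalf²=0.098596
  -B: nom -26.600 → Σnom=-2.700; wc +0.178/-0.260 → slack +0.492/-0.574; half-tol=0.219, Σhalf²=0.146557
  +C: nom +43.300 → Σnom=40.600; wc +0.258/-0.060 → slack +0.750/-0.634; half-tol=0.159, Σhalf²=0.171838
  -D: nom -38.390 → Σnom=2.210; wc +0.470/-0.390 → slack +1.220/-1.024; half-tol=0.430, Σhalf²=0.356738
  +E: nom +10.900 → Σnom=13.110; wc +0.410/-0.364 → slack +1.630/-1.388; half-tol=0.387, Σhalf²=0.506507
  +F: nom +23.930 → Σnom=37.040; wc +0.332/-0.130 → slack +1.962/-1.518; half-tol=0.231, Σhalf²=0.559868
  +G: nom +19.500 → Σnom=56.540; wc +0.050/-0.242 → slack +2.012/-1.760; half-tol=0.146, Σhalf²=0.581184
Nominal = 56.540. Worst-case = [56.540 - 1.760, 56.540 + 2.012] = [54.780, 58.552]. RSS = √0.581184 = 0.762.

nominal=56.540 wc=[54.780,58.552] rss=0.762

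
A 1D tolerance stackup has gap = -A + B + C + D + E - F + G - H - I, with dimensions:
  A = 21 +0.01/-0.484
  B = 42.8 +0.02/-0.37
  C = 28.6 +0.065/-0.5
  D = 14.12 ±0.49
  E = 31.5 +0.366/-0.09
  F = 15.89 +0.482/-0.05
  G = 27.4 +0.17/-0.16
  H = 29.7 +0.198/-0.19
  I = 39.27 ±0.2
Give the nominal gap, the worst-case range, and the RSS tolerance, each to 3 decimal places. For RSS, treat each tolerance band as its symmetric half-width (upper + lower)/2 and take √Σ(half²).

nominal=38.560 wc=[36.060,40.595] rss=0.804

Stack each dimension's contribution:
  -A: nom -21.000 → Σnom=-21.000; wc +0.484/-0.010 → slack +0.484/-0.010; half-tol=0.247, Σhalf²=0.061009
  +B: nom +42.800 → Σnom=21.800; wc +0.020/-0.370 → slack +0.504/-0.380; half-tol=0.195, Σhalf²=0.099034
  +C: nom +28.600 → Σnom=50.400; wc +0.065/-0.500 → slack +0.569/-0.880; half-tol=0.282, Σhalf²=0.178840
  +D: nom +14.120 → Σnom=64.520; wc +0.490/-0.490 → slack +1.059/-1.370; half-tol=0.490, Σhalf²=0.418940
  +E: nom +31.500 → Σnom=96.020; wc +0.366/-0.090 → slack +1.425/-1.460; half-tol=0.228, Σhalf²=0.470924
  -F: nom -15.890 → Σnom=80.130; wc +0.050/-0.482 → slack +1.475/-1.942; half-tol=0.266, Σhalf²=0.541680
  +G: nom +27.400 → Σnom=107.530; wc +0.170/-0.160 → slack +1.645/-2.102; half-tol=0.165, Σhalf²=0.568905
  -H: nom -29.700 → Σnom=77.830; wc +0.190/-0.198 → slack +1.835/-2.300; half-tol=0.194, Σhalf²=0.606541
  -I: nom -39.270 → Σnom=38.560; wc +0.200/-0.200 → slack +2.035/-2.500; half-tol=0.200, Σhalf²=0.646541
Nominal = 38.560. Worst-case = [38.560 - 2.500, 38.560 + 2.035] = [36.060, 40.595]. RSS = √0.646541 = 0.804.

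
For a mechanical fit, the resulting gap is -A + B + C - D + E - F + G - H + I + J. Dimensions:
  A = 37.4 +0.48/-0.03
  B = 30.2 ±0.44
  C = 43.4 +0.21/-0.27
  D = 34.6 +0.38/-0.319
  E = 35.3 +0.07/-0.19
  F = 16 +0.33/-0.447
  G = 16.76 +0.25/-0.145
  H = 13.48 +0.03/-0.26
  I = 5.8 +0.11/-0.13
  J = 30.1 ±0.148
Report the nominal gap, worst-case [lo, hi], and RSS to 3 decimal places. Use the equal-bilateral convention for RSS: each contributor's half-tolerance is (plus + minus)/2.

nominal=60.080 wc=[57.537,62.364] rss=0.838

Stack each dimension's contribution:
  -A: nom -37.400 → Σnom=-37.400; wc +0.030/-0.480 → slack +0.030/-0.480; half-tol=0.255, Σhalf²=0.065025
  +B: nom +30.200 → Σnom=-7.200; wc +0.440/-0.440 → slack +0.470/-0.920; half-tol=0.440, Σhalf²=0.258625
  +C: nom +43.400 → Σnom=36.200; wc +0.210/-0.270 → slack +0.680/-1.190; half-tol=0.240, Σhalf²=0.316225
  -D: nom -34.600 → Σnom=1.600; wc +0.319/-0.380 → slack +0.999/-1.570; half-tol=0.350, Σhalf²=0.438375
  +E: nom +35.300 → Σnom=36.900; wc +0.070/-0.190 → slack +1.069/-1.760; half-tol=0.130, Σhalf²=0.455275
  -F: nom -16.000 → Σnom=20.900; wc +0.447/-0.330 → slack +1.516/-2.090; half-tol=0.389, Σhalf²=0.606208
  +G: nom +16.760 → Σnom=37.660; wc +0.250/-0.145 → slack +1.766/-2.235; half-tol=0.198, Σhalf²=0.645214
  -H: nom -13.480 → Σnom=24.180; wc +0.260/-0.030 → slack +2.026/-2.265; half-tol=0.145, Σhalf²=0.666239
  +I: nom +5.800 → Σnom=29.980; wc +0.110/-0.130 → slack +2.136/-2.395; half-tol=0.120, Σhalf²=0.680639
  +J: nom +30.100 → Σnom=60.080; wc +0.148/-0.148 → slack +2.284/-2.543; half-tol=0.148, Σhalf²=0.702543
Nominal = 60.080. Worst-case = [60.080 - 2.543, 60.080 + 2.284] = [57.537, 62.364]. RSS = √0.702543 = 0.838.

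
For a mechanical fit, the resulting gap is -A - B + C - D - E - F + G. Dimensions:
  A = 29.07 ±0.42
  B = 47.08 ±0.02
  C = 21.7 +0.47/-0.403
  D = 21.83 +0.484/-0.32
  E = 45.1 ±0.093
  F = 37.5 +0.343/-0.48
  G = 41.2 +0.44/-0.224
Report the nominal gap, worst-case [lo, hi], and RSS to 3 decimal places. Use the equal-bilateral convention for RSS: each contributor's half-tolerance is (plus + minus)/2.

Stack each dimension's contribution:
  -A: nom -29.070 → Σnom=-29.070; wc +0.420/-0.420 → slack +0.420/-0.420; half-tol=0.420, Σhalf²=0.176400
  -B: nom -47.080 → Σnom=-76.150; wc +0.020/-0.020 → slack +0.440/-0.440; half-tol=0.020, Σhalf²=0.176800
  +C: nom +21.700 → Σnom=-54.450; wc +0.470/-0.403 → slack +0.910/-0.843; half-tol=0.436, Σhalf²=0.367332
  -D: nom -21.830 → Σnom=-76.280; wc +0.320/-0.484 → slack +1.230/-1.327; half-tol=0.402, Σhalf²=0.528936
  -E: nom -45.100 → Σnom=-121.380; wc +0.093/-0.093 → slack +1.323/-1.420; half-tol=0.093, Σhalf²=0.537585
  -F: nom -37.500 → Σnom=-158.880; wc +0.480/-0.343 → slack +1.803/-1.763; half-tol=0.411, Σhalf²=0.706917
  +G: nom +41.200 → Σnom=-117.680; wc +0.440/-0.224 → slack +2.243/-1.987; half-tol=0.332, Σhalf²=0.817141
Nominal = -117.680. Worst-case = [-117.680 - 1.987, -117.680 + 2.243] = [-119.667, -115.437]. RSS = √0.817141 = 0.904.

nominal=-117.680 wc=[-119.667,-115.437] rss=0.904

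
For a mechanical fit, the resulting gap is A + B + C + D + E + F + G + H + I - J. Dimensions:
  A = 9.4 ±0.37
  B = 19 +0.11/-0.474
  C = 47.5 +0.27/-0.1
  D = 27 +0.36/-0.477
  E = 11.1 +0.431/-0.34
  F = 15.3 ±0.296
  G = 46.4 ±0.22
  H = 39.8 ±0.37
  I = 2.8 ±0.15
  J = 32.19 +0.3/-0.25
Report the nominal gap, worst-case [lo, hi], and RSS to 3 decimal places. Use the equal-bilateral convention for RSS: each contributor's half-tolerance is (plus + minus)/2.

Stack each dimension's contribution:
  +A: nom +9.400 → Σnom=9.400; wc +0.370/-0.370 → slack +0.370/-0.370; half-tol=0.370, Σhalf²=0.136900
  +B: nom +19.000 → Σnom=28.400; wc +0.110/-0.474 → slack +0.480/-0.844; half-tol=0.292, Σhalf²=0.222164
  +C: nom +47.500 → Σnom=75.900; wc +0.270/-0.100 → slack +0.750/-0.944; half-tol=0.185, Σhalf²=0.256389
  +D: nom +27.000 → Σnom=102.900; wc +0.360/-0.477 → slack +1.110/-1.421; half-tol=0.418, Σhalf²=0.431531
  +E: nom +11.100 → Σnom=114.000; wc +0.431/-0.340 → slack +1.541/-1.761; half-tol=0.386, Σhalf²=0.580141
  +F: nom +15.300 → Σnom=129.300; wc +0.296/-0.296 → slack +1.837/-2.057; half-tol=0.296, Σhalf²=0.667758
  +G: nom +46.400 → Σnom=175.700; wc +0.220/-0.220 → slack +2.057/-2.277; half-tol=0.220, Σhalf²=0.716158
  +H: nom +39.800 → Σnom=215.500; wc +0.370/-0.370 → slack +2.427/-2.647; half-tol=0.370, Σhalf²=0.853058
  +I: nom +2.800 → Σnom=218.300; wc +0.150/-0.150 → slack +2.577/-2.797; half-tol=0.150, Σhalf²=0.875557
  -J: nom -32.190 → Σnom=186.110; wc +0.250/-0.300 → slack +2.827/-3.097; half-tol=0.275, Σhalf²=0.951183
Nominal = 186.110. Worst-case = [186.110 - 3.097, 186.110 + 2.827] = [183.013, 188.937]. RSS = √0.951183 = 0.975.

nominal=186.110 wc=[183.013,188.937] rss=0.975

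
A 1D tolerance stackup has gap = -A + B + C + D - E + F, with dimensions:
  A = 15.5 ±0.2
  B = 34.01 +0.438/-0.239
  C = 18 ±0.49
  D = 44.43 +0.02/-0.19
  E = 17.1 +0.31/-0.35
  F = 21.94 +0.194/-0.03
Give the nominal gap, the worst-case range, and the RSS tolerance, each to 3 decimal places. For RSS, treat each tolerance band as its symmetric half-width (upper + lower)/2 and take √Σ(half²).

Stack each dimension's contribution:
  -A: nom -15.500 → Σnom=-15.500; wc +0.200/-0.200 → slack +0.200/-0.200; half-tol=0.200, Σhalf²=0.040000
  +B: nom +34.010 → Σnom=18.510; wc +0.438/-0.239 → slack +0.638/-0.439; half-tol=0.339, Σhalf²=0.154582
  +C: nom +18.000 → Σnom=36.510; wc +0.490/-0.490 → slack +1.128/-0.929; half-tol=0.490, Σhalf²=0.394682
  +D: nom +44.430 → Σnom=80.940; wc +0.020/-0.190 → slack +1.148/-1.119; half-tol=0.105, Σhalf²=0.405707
  -E: nom -17.100 → Σnom=63.840; wc +0.350/-0.310 → slack +1.498/-1.429; half-tol=0.330, Σhalf²=0.514607
  +F: nom +21.940 → Σnom=85.780; wc +0.194/-0.030 → slack +1.692/-1.459; half-tol=0.112, Σhalf²=0.527151
Nominal = 85.780. Worst-case = [85.780 - 1.459, 85.780 + 1.692] = [84.321, 87.472]. RSS = √0.527151 = 0.726.

nominal=85.780 wc=[84.321,87.472] rss=0.726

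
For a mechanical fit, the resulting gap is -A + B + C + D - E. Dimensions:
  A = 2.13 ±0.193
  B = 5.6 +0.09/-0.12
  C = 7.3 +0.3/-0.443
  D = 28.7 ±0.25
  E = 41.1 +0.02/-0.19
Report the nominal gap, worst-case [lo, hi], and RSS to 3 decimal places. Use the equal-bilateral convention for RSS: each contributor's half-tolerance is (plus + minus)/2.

nominal=-1.630 wc=[-2.656,-0.607] rss=0.510

Stack each dimension's contribution:
  -A: nom -2.130 → Σnom=-2.130; wc +0.193/-0.193 → slack +0.193/-0.193; half-tol=0.193, Σhalf²=0.037249
  +B: nom +5.600 → Σnom=3.470; wc +0.090/-0.120 → slack +0.283/-0.313; half-tol=0.105, Σhalf²=0.048274
  +C: nom +7.300 → Σnom=10.770; wc +0.300/-0.443 → slack +0.583/-0.756; half-tol=0.371, Σhalf²=0.186286
  +D: nom +28.700 → Σnom=39.470; wc +0.250/-0.250 → slack +0.833/-1.006; half-tol=0.250, Σhalf²=0.248786
  -E: nom -41.100 → Σnom=-1.630; wc +0.190/-0.020 → slack +1.023/-1.026; half-tol=0.105, Σhalf²=0.259811
Nominal = -1.630. Worst-case = [-1.630 - 1.026, -1.630 + 1.023] = [-2.656, -0.607]. RSS = √0.259811 = 0.510.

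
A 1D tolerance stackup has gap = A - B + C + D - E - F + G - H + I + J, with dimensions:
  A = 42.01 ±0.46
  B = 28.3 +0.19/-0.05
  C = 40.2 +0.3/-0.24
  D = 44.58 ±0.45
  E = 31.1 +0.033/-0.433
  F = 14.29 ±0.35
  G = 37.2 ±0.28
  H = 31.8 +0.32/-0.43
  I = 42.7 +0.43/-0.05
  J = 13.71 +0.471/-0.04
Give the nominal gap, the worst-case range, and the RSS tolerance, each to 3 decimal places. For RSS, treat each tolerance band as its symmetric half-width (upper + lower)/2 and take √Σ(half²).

Stack each dimension's contribution:
  +A: nom +42.010 → Σnom=42.010; wc +0.460/-0.460 → slack +0.460/-0.460; half-tol=0.460, Σhalf²=0.211600
  -B: nom -28.300 → Σnom=13.710; wc +0.050/-0.190 → slack +0.510/-0.650; half-tol=0.120, Σhalf²=0.226000
  +C: nom +40.200 → Σnom=53.910; wc +0.300/-0.240 → slack +0.810/-0.890; half-tol=0.270, Σhalf²=0.298900
  +D: nom +44.580 → Σnom=98.490; wc +0.450/-0.450 → slack +1.260/-1.340; half-tol=0.450, Σhalf²=0.501400
  -E: nom -31.100 → Σnom=67.390; wc +0.433/-0.033 → slack +1.693/-1.373; half-tol=0.233, Σhalf²=0.555689
  -F: nom -14.290 → Σnom=53.100; wc +0.350/-0.350 → slack +2.043/-1.723; half-tol=0.350, Σhalf²=0.678189
  +G: nom +37.200 → Σnom=90.300; wc +0.280/-0.280 → slack +2.323/-2.003; half-tol=0.280, Σhalf²=0.756589
  -H: nom -31.800 → Σnom=58.500; wc +0.430/-0.320 → slack +2.753/-2.323; half-tol=0.375, Σhalf²=0.897214
  +I: nom +42.700 → Σnom=101.200; wc +0.430/-0.050 → slack +3.183/-2.373; half-tol=0.240, Σhalf²=0.954814
  +J: nom +13.710 → Σnom=114.910; wc +0.471/-0.040 → slack +3.654/-2.413; half-tol=0.256, Σhalf²=1.020094
Nominal = 114.910. Worst-case = [114.910 - 2.413, 114.910 + 3.654] = [112.497, 118.564]. RSS = √1.020094 = 1.010.

nominal=114.910 wc=[112.497,118.564] rss=1.010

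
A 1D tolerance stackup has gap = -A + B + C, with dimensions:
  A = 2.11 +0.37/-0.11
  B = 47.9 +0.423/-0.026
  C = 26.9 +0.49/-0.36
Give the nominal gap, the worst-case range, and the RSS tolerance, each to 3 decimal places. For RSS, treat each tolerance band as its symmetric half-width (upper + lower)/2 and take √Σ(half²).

nominal=72.690 wc=[71.934,73.713] rss=0.537

Stack each dimension's contribution:
  -A: nom -2.110 → Σnom=-2.110; wc +0.110/-0.370 → slack +0.110/-0.370; half-tol=0.240, Σhalf²=0.057600
  +B: nom +47.900 → Σnom=45.790; wc +0.423/-0.026 → slack +0.533/-0.396; half-tol=0.225, Σhalf²=0.108000
  +C: nom +26.900 → Σnom=72.690; wc +0.490/-0.360 → slack +1.023/-0.756; half-tol=0.425, Σhalf²=0.288625
Nominal = 72.690. Worst-case = [72.690 - 0.756, 72.690 + 1.023] = [71.934, 73.713]. RSS = √0.288625 = 0.537.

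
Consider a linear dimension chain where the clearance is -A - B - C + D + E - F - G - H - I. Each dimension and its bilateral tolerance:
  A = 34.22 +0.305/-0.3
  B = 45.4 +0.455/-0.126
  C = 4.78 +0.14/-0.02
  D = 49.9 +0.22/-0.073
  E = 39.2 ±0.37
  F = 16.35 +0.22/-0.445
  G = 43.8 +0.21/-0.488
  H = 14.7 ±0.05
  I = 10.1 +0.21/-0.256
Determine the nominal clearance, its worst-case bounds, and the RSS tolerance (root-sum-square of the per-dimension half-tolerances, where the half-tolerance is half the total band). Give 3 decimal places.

nominal=-80.250 wc=[-82.283,-77.975] rss=0.794

Stack each dimension's contribution:
  -A: nom -34.220 → Σnom=-34.220; wc +0.300/-0.305 → slack +0.300/-0.305; half-tol=0.302, Σhalf²=0.091506
  -B: nom -45.400 → Σnom=-79.620; wc +0.126/-0.455 → slack +0.426/-0.760; half-tol=0.290, Σhalf²=0.175896
  -C: nom -4.780 → Σnom=-84.400; wc +0.020/-0.140 → slack +0.446/-0.900; half-tol=0.080, Σhalf²=0.182296
  +D: nom +49.900 → Σnom=-34.500; wc +0.220/-0.073 → slack +0.666/-0.973; half-tol=0.146, Σhalf²=0.203759
  +E: nom +39.200 → Σnom=4.700; wc +0.370/-0.370 → slack +1.036/-1.343; half-tol=0.370, Σhalf²=0.340659
  -F: nom -16.350 → Σnom=-11.650; wc +0.445/-0.220 → slack +1.481/-1.563; half-tol=0.333, Σhalf²=0.451215
  -G: nom -43.800 → Σnom=-55.450; wc +0.488/-0.210 → slack +1.969/-1.773; half-tol=0.349, Σhalf²=0.573016
  -H: nom -14.700 → Σnom=-70.150; wc +0.050/-0.050 → slack +2.019/-1.823; half-tol=0.050, Σhalf²=0.575516
  -I: nom -10.100 → Σnom=-80.250; wc +0.256/-0.210 → slack +2.275/-2.033; half-tol=0.233, Σhalf²=0.629805
Nominal = -80.250. Worst-case = [-80.250 - 2.033, -80.250 + 2.275] = [-82.283, -77.975]. RSS = √0.629805 = 0.794.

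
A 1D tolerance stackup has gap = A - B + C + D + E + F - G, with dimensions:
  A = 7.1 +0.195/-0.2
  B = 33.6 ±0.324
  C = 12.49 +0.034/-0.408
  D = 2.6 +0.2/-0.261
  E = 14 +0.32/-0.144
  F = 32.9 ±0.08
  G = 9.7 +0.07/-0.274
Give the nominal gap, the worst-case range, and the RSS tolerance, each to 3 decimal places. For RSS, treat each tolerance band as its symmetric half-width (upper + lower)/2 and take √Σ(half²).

nominal=25.790 wc=[24.303,27.217] rss=0.579

Stack each dimension's contribution:
  +A: nom +7.100 → Σnom=7.100; wc +0.195/-0.200 → slack +0.195/-0.200; half-tol=0.198, Σhalf²=0.039006
  -B: nom -33.600 → Σnom=-26.500; wc +0.324/-0.324 → slack +0.519/-0.524; half-tol=0.324, Σhalf²=0.143982
  +C: nom +12.490 → Σnom=-14.010; wc +0.034/-0.408 → slack +0.553/-0.932; half-tol=0.221, Σhalf²=0.192823
  +D: nom +2.600 → Σnom=-11.410; wc +0.200/-0.261 → slack +0.753/-1.193; half-tol=0.231, Σhalf²=0.245953
  +E: nom +14.000 → Σnom=2.590; wc +0.320/-0.144 → slack +1.073/-1.337; half-tol=0.232, Σhalf²=0.299777
  +F: nom +32.900 → Σnom=35.490; wc +0.080/-0.080 → slack +1.153/-1.417; half-tol=0.080, Σhalf²=0.306177
  -G: nom -9.700 → Σnom=25.790; wc +0.274/-0.070 → slack +1.427/-1.487; half-tol=0.172, Σhalf²=0.335761
Nominal = 25.790. Worst-case = [25.790 - 1.487, 25.790 + 1.427] = [24.303, 27.217]. RSS = √0.335761 = 0.579.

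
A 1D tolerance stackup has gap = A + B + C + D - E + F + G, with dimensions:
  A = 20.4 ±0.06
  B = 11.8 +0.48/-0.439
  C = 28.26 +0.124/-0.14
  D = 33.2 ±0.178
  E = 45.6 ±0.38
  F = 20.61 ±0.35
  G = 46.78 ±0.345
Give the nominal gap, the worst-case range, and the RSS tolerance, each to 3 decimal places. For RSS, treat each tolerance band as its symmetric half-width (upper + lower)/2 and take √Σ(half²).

nominal=115.450 wc=[113.558,117.367] rss=0.806

Stack each dimension's contribution:
  +A: nom +20.400 → Σnom=20.400; wc +0.060/-0.060 → slack +0.060/-0.060; half-tol=0.060, Σhalf²=0.003600
  +B: nom +11.800 → Σnom=32.200; wc +0.480/-0.439 → slack +0.540/-0.499; half-tol=0.460, Σhalf²=0.214740
  +C: nom +28.260 → Σnom=60.460; wc +0.124/-0.140 → slack +0.664/-0.639; half-tol=0.132, Σhalf²=0.232164
  +D: nom +33.200 → Σnom=93.660; wc +0.178/-0.178 → slack +0.842/-0.817; half-tol=0.178, Σhalf²=0.263848
  -E: nom -45.600 → Σnom=48.060; wc +0.380/-0.380 → slack +1.222/-1.197; half-tol=0.380, Σhalf²=0.408248
  +F: nom +20.610 → Σnom=68.670; wc +0.350/-0.350 → slack +1.572/-1.547; half-tol=0.350, Σhalf²=0.530748
  +G: nom +46.780 → Σnom=115.450; wc +0.345/-0.345 → slack +1.917/-1.892; half-tol=0.345, Σhalf²=0.649773
Nominal = 115.450. Worst-case = [115.450 - 1.892, 115.450 + 1.917] = [113.558, 117.367]. RSS = √0.649773 = 0.806.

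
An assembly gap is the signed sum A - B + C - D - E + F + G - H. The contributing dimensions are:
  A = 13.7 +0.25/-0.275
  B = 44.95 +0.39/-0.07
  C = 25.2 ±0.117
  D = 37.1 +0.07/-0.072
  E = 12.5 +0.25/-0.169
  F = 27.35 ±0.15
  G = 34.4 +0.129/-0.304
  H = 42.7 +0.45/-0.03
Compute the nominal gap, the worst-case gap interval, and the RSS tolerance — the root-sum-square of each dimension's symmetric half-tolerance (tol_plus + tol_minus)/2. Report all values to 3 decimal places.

nominal=-36.600 wc=[-38.606,-35.613] rss=0.558

Stack each dimension's contribution:
  +A: nom +13.700 → Σnom=13.700; wc +0.250/-0.275 → slack +0.250/-0.275; half-tol=0.263, Σhalf²=0.068906
  -B: nom -44.950 → Σnom=-31.250; wc +0.070/-0.390 → slack +0.320/-0.665; half-tol=0.230, Σhalf²=0.121806
  +C: nom +25.200 → Σnom=-6.050; wc +0.117/-0.117 → slack +0.437/-0.782; half-tol=0.117, Σhalf²=0.135495
  -D: nom -37.100 → Σnom=-43.150; wc +0.072/-0.070 → slack +0.509/-0.852; half-tol=0.071, Σhalf²=0.140536
  -E: nom -12.500 → Σnom=-55.650; wc +0.169/-0.250 → slack +0.678/-1.102; half-tol=0.210, Σhalf²=0.184426
  +F: nom +27.350 → Σnom=-28.300; wc +0.150/-0.150 → slack +0.828/-1.252; half-tol=0.150, Σhalf²=0.206926
  +G: nom +34.400 → Σnom=6.100; wc +0.129/-0.304 → slack +0.957/-1.556; half-tol=0.216, Σhalf²=0.253799
  -H: nom -42.700 → Σnom=-36.600; wc +0.030/-0.450 → slack +0.987/-2.006; half-tol=0.240, Σhalf²=0.311399
Nominal = -36.600. Worst-case = [-36.600 - 2.006, -36.600 + 0.987] = [-38.606, -35.613]. RSS = √0.311399 = 0.558.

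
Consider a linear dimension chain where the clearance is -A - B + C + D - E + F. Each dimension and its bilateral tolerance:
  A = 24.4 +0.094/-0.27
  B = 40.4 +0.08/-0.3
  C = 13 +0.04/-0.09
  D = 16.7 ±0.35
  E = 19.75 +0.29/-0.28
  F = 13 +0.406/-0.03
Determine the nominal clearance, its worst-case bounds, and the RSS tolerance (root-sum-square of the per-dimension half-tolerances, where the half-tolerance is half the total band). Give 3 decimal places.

nominal=-41.850 wc=[-42.784,-40.204] rss=0.570

Stack each dimension's contribution:
  -A: nom -24.400 → Σnom=-24.400; wc +0.270/-0.094 → slack +0.270/-0.094; half-tol=0.182, Σhalf²=0.033124
  -B: nom -40.400 → Σnom=-64.800; wc +0.300/-0.080 → slack +0.570/-0.174; half-tol=0.190, Σhalf²=0.069224
  +C: nom +13.000 → Σnom=-51.800; wc +0.040/-0.090 → slack +0.610/-0.264; half-tol=0.065, Σhalf²=0.073449
  +D: nom +16.700 → Σnom=-35.100; wc +0.350/-0.350 → slack +0.960/-0.614; half-tol=0.350, Σhalf²=0.195949
  -E: nom -19.750 → Σnom=-54.850; wc +0.280/-0.290 → slack +1.240/-0.904; half-tol=0.285, Σhalf²=0.277174
  +F: nom +13.000 → Σnom=-41.850; wc +0.406/-0.030 → slack +1.646/-0.934; half-tol=0.218, Σhalf²=0.324698
Nominal = -41.850. Worst-case = [-41.850 - 0.934, -41.850 + 1.646] = [-42.784, -40.204]. RSS = √0.324698 = 0.570.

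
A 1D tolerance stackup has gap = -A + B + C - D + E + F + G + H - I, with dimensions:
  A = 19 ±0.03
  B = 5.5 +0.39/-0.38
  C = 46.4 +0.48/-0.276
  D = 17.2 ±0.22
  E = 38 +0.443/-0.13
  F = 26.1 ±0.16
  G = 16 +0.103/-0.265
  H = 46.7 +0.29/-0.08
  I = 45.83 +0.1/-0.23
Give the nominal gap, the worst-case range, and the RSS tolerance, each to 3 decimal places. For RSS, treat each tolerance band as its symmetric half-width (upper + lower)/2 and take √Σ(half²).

Stack each dimension's contribution:
  -A: nom -19.000 → Σnom=-19.000; wc +0.030/-0.030 → slack +0.030/-0.030; half-tol=0.030, Σhalf²=0.000900
  +B: nom +5.500 → Σnom=-13.500; wc +0.390/-0.380 → slack +0.420/-0.410; half-tol=0.385, Σhalf²=0.149125
  +C: nom +46.400 → Σnom=32.900; wc +0.480/-0.276 → slack +0.900/-0.686; half-tol=0.378, Σhalf²=0.292009
  -D: nom -17.200 → Σnom=15.700; wc +0.220/-0.220 → slack +1.120/-0.906; half-tol=0.220, Σhalf²=0.340409
  +E: nom +38.000 → Σnom=53.700; wc +0.443/-0.130 → slack +1.563/-1.036; half-tol=0.286, Σhalf²=0.422491
  +F: nom +26.100 → Σnom=79.800; wc +0.160/-0.160 → slack +1.723/-1.196; half-tol=0.160, Σhalf²=0.448091
  +G: nom +16.000 → Σnom=95.800; wc +0.103/-0.265 → slack +1.826/-1.461; half-tol=0.184, Σhalf²=0.481947
  +H: nom +46.700 → Σnom=142.500; wc +0.290/-0.080 → slack +2.116/-1.541; half-tol=0.185, Σhalf²=0.516172
  -I: nom -45.830 → Σnom=96.670; wc +0.230/-0.100 → slack +2.346/-1.641; half-tol=0.165, Σhalf²=0.543397
Nominal = 96.670. Worst-case = [96.670 - 1.641, 96.670 + 2.346] = [95.029, 99.016]. RSS = √0.543397 = 0.737.

nominal=96.670 wc=[95.029,99.016] rss=0.737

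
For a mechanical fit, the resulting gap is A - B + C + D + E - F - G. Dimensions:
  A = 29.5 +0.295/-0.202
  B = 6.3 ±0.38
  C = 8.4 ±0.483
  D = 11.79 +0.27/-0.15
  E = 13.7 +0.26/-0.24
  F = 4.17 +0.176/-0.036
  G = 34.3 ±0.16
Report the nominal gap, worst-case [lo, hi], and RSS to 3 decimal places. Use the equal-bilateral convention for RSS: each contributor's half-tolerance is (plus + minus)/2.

nominal=18.620 wc=[16.829,20.504] rss=0.763

Stack each dimension's contribution:
  +A: nom +29.500 → Σnom=29.500; wc +0.295/-0.202 → slack +0.295/-0.202; half-tol=0.248, Σhalf²=0.061752
  -B: nom -6.300 → Σnom=23.200; wc +0.380/-0.380 → slack +0.675/-0.582; half-tol=0.380, Σhalf²=0.206152
  +C: nom +8.400 → Σnom=31.600; wc +0.483/-0.483 → slack +1.158/-1.065; half-tol=0.483, Σhalf²=0.439441
  +D: nom +11.790 → Σnom=43.390; wc +0.270/-0.150 → slack +1.428/-1.215; half-tol=0.210, Σhalf²=0.483541
  +E: nom +13.700 → Σnom=57.090; wc +0.260/-0.240 → slack +1.688/-1.455; half-tol=0.250, Σhalf²=0.546041
  -F: nom -4.170 → Σnom=52.920; wc +0.036/-0.176 → slack +1.724/-1.631; half-tol=0.106, Σhalf²=0.557277
  -G: nom -34.300 → Σnom=18.620; wc +0.160/-0.160 → slack +1.884/-1.791; half-tol=0.160, Σhalf²=0.582877
Nominal = 18.620. Worst-case = [18.620 - 1.791, 18.620 + 1.884] = [16.829, 20.504]. RSS = √0.582877 = 0.763.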